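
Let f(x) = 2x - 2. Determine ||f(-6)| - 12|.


f(-6) = -14
|-14| = 14
|14 - 12| = 2

2


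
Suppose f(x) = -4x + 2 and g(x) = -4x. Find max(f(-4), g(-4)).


f(-4) = 18
g(-4) = 16
max = 18

18


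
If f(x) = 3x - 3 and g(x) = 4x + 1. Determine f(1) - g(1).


f(1) = 0
g(1) = 5
Difference = -5

-5


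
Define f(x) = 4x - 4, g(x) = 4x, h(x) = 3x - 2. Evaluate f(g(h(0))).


h(0) = -2
g(-2) = -8
f(-8) = -36

-36


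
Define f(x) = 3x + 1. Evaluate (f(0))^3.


f(0) = 1
(1)^3 = 1

1


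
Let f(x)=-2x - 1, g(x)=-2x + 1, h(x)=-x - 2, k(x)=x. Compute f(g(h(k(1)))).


k(1) = 1
h(1) = -3
g(-3) = 7
f(7) = -15

-15


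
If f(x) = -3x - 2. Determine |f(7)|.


f(7) = -23
|-23| = 23

23


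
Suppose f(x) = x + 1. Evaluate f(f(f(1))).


f(1) = 2
f(2) = 3
f(3) = 4

4


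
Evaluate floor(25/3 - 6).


25/3 = 8.3333
8.3333 - 6 = 2.3333
floor(2.3333) = 2

2


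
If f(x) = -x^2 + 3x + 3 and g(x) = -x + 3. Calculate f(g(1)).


g(1) = 2
f(2) = (-1)*(2)^2 + 3*(2) + 3 = 5

5


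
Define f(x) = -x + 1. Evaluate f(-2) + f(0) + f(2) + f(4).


f(-2) = 3
f(0) = 1
f(2) = -1
f(4) = -3
Sum = 0

0


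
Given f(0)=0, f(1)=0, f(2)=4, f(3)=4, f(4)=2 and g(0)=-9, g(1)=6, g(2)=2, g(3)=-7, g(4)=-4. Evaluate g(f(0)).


-9


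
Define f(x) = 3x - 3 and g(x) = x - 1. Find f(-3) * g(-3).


f(-3) = -12
g(-3) = -4
Product = 48

48


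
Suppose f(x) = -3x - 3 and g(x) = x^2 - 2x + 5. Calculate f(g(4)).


g(4) = 13
f(13) = -42

-42


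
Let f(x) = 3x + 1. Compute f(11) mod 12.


f(11) = 34
34 mod 12 = 10

10


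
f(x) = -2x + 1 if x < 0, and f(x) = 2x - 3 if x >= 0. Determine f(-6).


-6 satisfies x < 0
f(-6) = 13

13


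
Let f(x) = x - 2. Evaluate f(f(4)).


f(4) = 2
f(2) = 0

0


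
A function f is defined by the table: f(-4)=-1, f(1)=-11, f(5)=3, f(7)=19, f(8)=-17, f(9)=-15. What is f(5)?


Reading from the table at x = 5

3


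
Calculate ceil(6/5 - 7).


6/5 = 1.2
1.2 - 7 = -5.8
ceil(-5.8) = -5

-5


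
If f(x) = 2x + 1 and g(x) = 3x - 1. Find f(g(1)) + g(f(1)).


f(g(1)) = 5
g(f(1)) = 8
Sum = 13

13


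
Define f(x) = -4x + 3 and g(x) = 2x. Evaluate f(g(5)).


-37


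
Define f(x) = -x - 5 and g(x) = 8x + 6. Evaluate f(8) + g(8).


f(8) = -13
g(8) = 70
Sum = 57

57


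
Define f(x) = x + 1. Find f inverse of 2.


Solve x + 1 = 2
x = (2 - 1) / 1 = 1

1


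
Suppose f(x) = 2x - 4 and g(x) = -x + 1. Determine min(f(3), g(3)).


f(3) = 2
g(3) = -2
min = -2

-2


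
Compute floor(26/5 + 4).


9


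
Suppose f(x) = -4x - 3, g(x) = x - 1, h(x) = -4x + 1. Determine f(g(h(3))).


h(3) = -11
g(-11) = -12
f(-12) = 45

45


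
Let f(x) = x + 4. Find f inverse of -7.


Solve x + 4 = -7
x = (-7 - 4) / 1 = -11

-11


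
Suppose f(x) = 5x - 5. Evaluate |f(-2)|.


f(-2) = -15
|-15| = 15

15


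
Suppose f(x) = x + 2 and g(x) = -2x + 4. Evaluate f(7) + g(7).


f(7) = 9
g(7) = -10
Sum = -1

-1


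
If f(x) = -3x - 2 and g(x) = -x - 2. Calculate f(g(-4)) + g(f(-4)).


f(g(-4)) = -8
g(f(-4)) = -12
Sum = -20

-20


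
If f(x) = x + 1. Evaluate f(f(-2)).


0


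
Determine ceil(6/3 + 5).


6/3 = 2
2 + 5 = 7
ceil(7) = 7

7


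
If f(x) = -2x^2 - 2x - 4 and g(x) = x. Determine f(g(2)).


g(2) = 2
f(2) = (-2)*(2)^2 - 2*(2) - 4 = -16

-16


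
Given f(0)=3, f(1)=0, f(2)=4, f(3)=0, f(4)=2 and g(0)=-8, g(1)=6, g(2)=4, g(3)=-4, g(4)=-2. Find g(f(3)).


f(3) = 0
g(0) = -8

-8


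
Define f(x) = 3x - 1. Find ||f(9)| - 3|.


f(9) = 26
|26| = 26
|26 - 3| = 23

23


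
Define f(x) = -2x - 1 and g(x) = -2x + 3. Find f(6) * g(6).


f(6) = -13
g(6) = -9
Product = 117

117


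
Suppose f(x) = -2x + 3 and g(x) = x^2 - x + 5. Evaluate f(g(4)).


-31


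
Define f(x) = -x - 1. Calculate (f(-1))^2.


f(-1) = 0
(0)^2 = 0

0


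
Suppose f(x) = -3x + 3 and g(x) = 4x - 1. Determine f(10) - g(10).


f(10) = -27
g(10) = 39
Difference = -66

-66


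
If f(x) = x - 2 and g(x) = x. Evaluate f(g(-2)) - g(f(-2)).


f(g(-2)) = -4
g(f(-2)) = -4
Difference = 0

0


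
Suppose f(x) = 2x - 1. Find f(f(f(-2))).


f(-2) = -5
f(-5) = -11
f(-11) = -23

-23


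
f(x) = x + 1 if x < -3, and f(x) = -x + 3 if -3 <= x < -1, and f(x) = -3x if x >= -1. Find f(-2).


-2 satisfies -3 <= x < -1
f(-2) = 5

5


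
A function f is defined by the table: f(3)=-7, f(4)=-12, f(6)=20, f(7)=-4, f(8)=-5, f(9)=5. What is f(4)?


Reading from the table at x = 4

-12


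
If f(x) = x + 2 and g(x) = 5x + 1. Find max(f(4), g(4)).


21


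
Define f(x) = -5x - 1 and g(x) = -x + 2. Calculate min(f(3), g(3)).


f(3) = -16
g(3) = -1
min = -16

-16


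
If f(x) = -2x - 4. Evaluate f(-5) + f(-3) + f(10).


-16


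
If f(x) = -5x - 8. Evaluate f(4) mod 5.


2


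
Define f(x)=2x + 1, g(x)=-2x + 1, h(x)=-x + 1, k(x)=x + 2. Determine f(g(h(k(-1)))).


k(-1) = 1
h(1) = 0
g(0) = 1
f(1) = 3

3


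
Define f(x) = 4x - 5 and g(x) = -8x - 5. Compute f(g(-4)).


g(-4) = 27
f(27) = 103

103


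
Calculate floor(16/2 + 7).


16/2 = 8
8 + 7 = 15
floor(15) = 15

15


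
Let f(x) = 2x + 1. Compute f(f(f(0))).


f(0) = 1
f(1) = 3
f(3) = 7

7


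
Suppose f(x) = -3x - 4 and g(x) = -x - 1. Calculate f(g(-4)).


g(-4) = 3
f(3) = -13

-13


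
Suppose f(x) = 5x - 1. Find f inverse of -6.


Solve 5x - 1 = -6
x = (-6 + 1) / 5 = -1

-1


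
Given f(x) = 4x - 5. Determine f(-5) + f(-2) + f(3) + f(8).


f(-5) = -25
f(-2) = -13
f(3) = 7
f(8) = 27
Sum = -4

-4


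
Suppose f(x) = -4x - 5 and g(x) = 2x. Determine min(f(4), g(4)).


f(4) = -21
g(4) = 8
min = -21

-21


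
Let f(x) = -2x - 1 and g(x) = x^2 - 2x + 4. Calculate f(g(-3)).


g(-3) = 19
f(19) = -39

-39


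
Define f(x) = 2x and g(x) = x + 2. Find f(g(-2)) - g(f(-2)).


2


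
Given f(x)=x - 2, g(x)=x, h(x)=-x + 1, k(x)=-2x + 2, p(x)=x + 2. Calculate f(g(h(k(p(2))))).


5


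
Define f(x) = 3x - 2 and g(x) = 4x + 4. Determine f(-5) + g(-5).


-33


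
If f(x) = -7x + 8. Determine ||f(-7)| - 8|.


f(-7) = 57
|57| = 57
|57 - 8| = 49

49


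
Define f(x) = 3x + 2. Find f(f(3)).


f(3) = 11
f(11) = 35

35


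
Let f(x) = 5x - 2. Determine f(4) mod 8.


f(4) = 18
18 mod 8 = 2

2


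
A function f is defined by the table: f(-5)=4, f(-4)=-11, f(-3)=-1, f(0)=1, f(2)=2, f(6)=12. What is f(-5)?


Reading from the table at x = -5

4


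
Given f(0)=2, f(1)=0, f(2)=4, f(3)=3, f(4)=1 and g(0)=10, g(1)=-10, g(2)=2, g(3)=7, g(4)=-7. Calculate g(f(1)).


f(1) = 0
g(0) = 10

10


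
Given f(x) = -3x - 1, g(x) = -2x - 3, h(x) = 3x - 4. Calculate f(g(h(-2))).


-52


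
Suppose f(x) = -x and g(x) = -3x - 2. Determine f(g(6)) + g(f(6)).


36


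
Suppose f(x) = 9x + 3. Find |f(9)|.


f(9) = 84
|84| = 84

84


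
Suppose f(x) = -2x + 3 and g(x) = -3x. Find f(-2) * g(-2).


f(-2) = 7
g(-2) = 6
Product = 42

42


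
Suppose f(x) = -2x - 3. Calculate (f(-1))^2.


f(-1) = -1
(-1)^2 = 1

1


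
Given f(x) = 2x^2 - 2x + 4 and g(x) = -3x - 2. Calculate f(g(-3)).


g(-3) = 7
f(7) = 2*(7)^2 - 2*(7) + 4 = 88

88


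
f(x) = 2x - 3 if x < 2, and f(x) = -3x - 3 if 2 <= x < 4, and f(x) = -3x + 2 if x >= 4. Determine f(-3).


-9


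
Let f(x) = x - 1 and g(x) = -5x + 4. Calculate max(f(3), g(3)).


2


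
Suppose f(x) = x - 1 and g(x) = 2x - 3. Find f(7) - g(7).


-5


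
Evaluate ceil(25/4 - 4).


25/4 = 6.25
6.25 - 4 = 2.25
ceil(2.25) = 3

3


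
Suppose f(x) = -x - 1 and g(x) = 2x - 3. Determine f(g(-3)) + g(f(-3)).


f(g(-3)) = 8
g(f(-3)) = 1
Sum = 9

9


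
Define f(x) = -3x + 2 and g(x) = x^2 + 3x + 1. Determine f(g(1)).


-13


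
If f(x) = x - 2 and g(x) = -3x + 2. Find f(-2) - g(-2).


f(-2) = -4
g(-2) = 8
Difference = -12

-12


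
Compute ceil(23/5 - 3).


23/5 = 4.6
4.6 - 3 = 1.6
ceil(1.6) = 2

2


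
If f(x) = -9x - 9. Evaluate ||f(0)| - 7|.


f(0) = -9
|-9| = 9
|9 - 7| = 2

2


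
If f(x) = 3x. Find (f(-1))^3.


-27


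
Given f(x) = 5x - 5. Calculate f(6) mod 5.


f(6) = 25
25 mod 5 = 0

0


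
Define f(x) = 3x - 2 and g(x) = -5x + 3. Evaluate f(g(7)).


g(7) = -32
f(-32) = -98

-98


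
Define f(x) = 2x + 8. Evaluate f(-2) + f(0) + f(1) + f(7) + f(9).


f(-2) = 4
f(0) = 8
f(1) = 10
f(7) = 22
f(9) = 26
Sum = 70

70


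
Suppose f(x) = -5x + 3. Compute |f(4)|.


f(4) = -17
|-17| = 17

17


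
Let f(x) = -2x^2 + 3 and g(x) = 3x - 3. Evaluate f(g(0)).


g(0) = -3
f(-3) = (-2)*(-3)^2 + 3 = -15

-15


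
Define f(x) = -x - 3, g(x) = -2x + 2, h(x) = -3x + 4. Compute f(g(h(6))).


h(6) = -14
g(-14) = 30
f(30) = -33

-33


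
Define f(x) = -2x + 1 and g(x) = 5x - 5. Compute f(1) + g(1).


f(1) = -1
g(1) = 0
Sum = -1

-1


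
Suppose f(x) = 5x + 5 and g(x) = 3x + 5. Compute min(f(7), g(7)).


f(7) = 40
g(7) = 26
min = 26

26


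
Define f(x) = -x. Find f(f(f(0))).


f(0) = 0
f(0) = 0
f(0) = 0

0


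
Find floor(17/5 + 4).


17/5 = 3.4
3.4 + 4 = 7.4
floor(7.4) = 7

7


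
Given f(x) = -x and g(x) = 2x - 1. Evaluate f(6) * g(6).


f(6) = -6
g(6) = 11
Product = -66

-66


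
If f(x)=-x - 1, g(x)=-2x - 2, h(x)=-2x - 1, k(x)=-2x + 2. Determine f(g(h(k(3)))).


k(3) = -4
h(-4) = 7
g(7) = -16
f(-16) = 15

15


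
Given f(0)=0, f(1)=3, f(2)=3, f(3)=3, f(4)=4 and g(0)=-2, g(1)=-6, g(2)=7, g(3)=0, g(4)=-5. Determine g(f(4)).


f(4) = 4
g(4) = -5

-5


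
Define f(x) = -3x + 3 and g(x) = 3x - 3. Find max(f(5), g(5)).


12


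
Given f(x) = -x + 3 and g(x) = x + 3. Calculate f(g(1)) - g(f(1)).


f(g(1)) = -1
g(f(1)) = 5
Difference = -6

-6


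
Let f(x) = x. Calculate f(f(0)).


f(0) = 0
f(0) = 0

0


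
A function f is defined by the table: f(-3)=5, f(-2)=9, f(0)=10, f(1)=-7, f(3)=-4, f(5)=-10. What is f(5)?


Reading from the table at x = 5

-10


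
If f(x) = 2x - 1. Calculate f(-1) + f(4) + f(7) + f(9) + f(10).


f(-1) = -3
f(4) = 7
f(7) = 13
f(9) = 17
f(10) = 19
Sum = 53

53


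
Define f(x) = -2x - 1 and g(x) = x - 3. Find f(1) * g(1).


6


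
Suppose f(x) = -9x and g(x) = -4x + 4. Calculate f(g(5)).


g(5) = -16
f(-16) = 144

144


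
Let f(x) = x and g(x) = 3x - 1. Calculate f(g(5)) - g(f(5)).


f(g(5)) = 14
g(f(5)) = 14
Difference = 0

0


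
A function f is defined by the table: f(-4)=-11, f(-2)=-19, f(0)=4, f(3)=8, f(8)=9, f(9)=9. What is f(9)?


Reading from the table at x = 9

9


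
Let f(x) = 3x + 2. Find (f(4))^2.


f(4) = 14
(14)^2 = 196

196


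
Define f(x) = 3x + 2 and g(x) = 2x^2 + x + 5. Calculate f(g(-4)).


g(-4) = 33
f(33) = 101

101


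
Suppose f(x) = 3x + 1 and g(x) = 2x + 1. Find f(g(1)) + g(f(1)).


f(g(1)) = 10
g(f(1)) = 9
Sum = 19

19


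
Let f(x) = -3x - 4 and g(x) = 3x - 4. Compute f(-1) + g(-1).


f(-1) = -1
g(-1) = -7
Sum = -8

-8


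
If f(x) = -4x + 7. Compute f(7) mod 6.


f(7) = -21
-21 mod 6 = 3

3


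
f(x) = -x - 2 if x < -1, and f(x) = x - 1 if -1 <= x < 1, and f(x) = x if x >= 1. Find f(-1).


-1 satisfies -1 <= x < 1
f(-1) = -2

-2


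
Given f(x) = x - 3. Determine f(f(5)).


f(5) = 2
f(2) = -1

-1


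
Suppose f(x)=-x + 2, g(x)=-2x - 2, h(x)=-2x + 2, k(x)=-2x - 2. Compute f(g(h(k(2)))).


k(2) = -6
h(-6) = 14
g(14) = -30
f(-30) = 32

32


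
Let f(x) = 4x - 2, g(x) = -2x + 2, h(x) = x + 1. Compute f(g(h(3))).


h(3) = 4
g(4) = -6
f(-6) = -26

-26


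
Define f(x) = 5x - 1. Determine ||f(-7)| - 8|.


28


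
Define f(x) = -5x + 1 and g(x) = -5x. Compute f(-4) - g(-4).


f(-4) = 21
g(-4) = 20
Difference = 1

1


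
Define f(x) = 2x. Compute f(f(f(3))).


f(3) = 6
f(6) = 12
f(12) = 24

24


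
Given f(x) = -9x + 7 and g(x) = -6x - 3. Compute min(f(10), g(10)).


f(10) = -83
g(10) = -63
min = -83

-83


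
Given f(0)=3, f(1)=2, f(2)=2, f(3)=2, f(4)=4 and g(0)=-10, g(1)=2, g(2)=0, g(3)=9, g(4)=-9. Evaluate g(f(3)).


f(3) = 2
g(2) = 0

0


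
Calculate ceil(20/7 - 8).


20/7 = 2.8571
2.8571 - 8 = -5.1429
ceil(-5.1429) = -5

-5


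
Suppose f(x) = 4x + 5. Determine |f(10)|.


f(10) = 45
|45| = 45

45


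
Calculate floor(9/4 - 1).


9/4 = 2.25
2.25 - 1 = 1.25
floor(1.25) = 1

1


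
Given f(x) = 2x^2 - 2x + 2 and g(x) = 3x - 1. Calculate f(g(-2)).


g(-2) = -7
f(-7) = 2*(-7)^2 - 2*(-7) + 2 = 114

114


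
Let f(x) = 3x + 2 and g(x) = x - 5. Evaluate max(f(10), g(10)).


f(10) = 32
g(10) = 5
max = 32

32


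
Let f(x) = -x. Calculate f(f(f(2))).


-2


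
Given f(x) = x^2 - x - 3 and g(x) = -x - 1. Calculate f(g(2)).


g(2) = -3
f(-3) = 1*(-3)^2 - 1*(-3) - 3 = 9

9


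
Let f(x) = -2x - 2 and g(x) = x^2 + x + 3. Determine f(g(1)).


g(1) = 5
f(5) = -12

-12


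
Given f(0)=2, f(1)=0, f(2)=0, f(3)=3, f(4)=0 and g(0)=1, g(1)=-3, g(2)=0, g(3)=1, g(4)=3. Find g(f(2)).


1


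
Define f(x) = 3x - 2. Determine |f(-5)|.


f(-5) = -17
|-17| = 17

17


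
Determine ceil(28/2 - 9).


28/2 = 14
14 - 9 = 5
ceil(5) = 5

5


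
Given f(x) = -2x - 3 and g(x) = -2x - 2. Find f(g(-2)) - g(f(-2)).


f(g(-2)) = -7
g(f(-2)) = -4
Difference = -3

-3


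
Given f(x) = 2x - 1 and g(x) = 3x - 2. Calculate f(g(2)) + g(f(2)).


f(g(2)) = 7
g(f(2)) = 7
Sum = 14

14


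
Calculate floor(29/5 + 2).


29/5 = 5.8
5.8 + 2 = 7.8
floor(7.8) = 7

7


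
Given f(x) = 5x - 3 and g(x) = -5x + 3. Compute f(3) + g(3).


f(3) = 12
g(3) = -12
Sum = 0

0


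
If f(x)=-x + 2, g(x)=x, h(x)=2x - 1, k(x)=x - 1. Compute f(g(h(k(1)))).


k(1) = 0
h(0) = -1
g(-1) = -1
f(-1) = 3

3


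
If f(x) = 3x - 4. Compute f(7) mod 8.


f(7) = 17
17 mod 8 = 1

1


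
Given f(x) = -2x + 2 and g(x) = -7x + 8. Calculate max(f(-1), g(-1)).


f(-1) = 4
g(-1) = 15
max = 15

15


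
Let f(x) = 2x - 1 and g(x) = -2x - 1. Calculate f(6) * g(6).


f(6) = 11
g(6) = -13
Product = -143

-143


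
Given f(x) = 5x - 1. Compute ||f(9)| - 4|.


40


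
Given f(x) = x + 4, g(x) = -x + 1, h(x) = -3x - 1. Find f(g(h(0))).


h(0) = -1
g(-1) = 2
f(2) = 6

6


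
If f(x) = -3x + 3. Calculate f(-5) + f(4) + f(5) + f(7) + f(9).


-45


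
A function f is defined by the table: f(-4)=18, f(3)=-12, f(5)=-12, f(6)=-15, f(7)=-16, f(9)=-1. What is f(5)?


Reading from the table at x = 5

-12


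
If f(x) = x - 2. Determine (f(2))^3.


f(2) = 0
(0)^3 = 0

0


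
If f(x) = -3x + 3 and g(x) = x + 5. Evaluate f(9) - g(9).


f(9) = -24
g(9) = 14
Difference = -38

-38


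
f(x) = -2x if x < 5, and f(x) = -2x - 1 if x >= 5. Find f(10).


10 satisfies x >= 5
f(10) = -21

-21


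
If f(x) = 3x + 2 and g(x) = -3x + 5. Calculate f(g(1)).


8


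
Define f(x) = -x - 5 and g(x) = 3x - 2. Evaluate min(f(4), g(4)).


f(4) = -9
g(4) = 10
min = -9

-9


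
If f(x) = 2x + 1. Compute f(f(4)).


19


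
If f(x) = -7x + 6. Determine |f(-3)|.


27


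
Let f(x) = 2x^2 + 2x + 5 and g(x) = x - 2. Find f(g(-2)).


g(-2) = -4
f(-4) = 2*(-4)^2 + 2*(-4) + 5 = 29

29


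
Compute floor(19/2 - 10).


19/2 = 9.5
9.5 - 10 = -0.5
floor(-0.5) = -1

-1


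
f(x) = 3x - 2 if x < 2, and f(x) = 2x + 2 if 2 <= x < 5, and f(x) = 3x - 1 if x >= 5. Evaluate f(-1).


-5


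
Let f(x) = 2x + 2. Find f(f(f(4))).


f(4) = 10
f(10) = 22
f(22) = 46

46


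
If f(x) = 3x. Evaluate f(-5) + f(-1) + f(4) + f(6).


12


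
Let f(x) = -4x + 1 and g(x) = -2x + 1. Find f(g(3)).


g(3) = -5
f(-5) = 21

21


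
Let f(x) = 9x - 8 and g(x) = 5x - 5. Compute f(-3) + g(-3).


f(-3) = -35
g(-3) = -20
Sum = -55

-55


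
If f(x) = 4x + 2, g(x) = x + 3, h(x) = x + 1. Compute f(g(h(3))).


h(3) = 4
g(4) = 7
f(7) = 30

30


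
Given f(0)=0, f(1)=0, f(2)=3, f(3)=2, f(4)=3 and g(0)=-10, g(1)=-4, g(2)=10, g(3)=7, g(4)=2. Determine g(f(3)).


f(3) = 2
g(2) = 10

10


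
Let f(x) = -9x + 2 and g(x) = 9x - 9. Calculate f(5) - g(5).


-79


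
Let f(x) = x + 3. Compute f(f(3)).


f(3) = 6
f(6) = 9

9


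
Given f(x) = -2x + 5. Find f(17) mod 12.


f(17) = -29
-29 mod 12 = 7

7


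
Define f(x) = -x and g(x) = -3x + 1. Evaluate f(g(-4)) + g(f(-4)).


f(g(-4)) = -13
g(f(-4)) = -11
Sum = -24

-24


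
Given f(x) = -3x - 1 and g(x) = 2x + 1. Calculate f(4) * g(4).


f(4) = -13
g(4) = 9
Product = -117

-117


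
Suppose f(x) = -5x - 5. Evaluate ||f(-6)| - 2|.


f(-6) = 25
|25| = 25
|25 - 2| = 23

23


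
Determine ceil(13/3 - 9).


13/3 = 4.3333
4.3333 - 9 = -4.6667
ceil(-4.6667) = -4

-4


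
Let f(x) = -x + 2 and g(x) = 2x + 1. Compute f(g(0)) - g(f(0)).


f(g(0)) = 1
g(f(0)) = 5
Difference = -4

-4


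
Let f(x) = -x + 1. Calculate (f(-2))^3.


f(-2) = 3
(3)^3 = 27

27


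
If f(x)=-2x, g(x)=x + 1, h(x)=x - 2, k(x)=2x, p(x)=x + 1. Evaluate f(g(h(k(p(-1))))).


2


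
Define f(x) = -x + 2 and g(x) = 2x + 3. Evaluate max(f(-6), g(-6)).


f(-6) = 8
g(-6) = -9
max = 8

8


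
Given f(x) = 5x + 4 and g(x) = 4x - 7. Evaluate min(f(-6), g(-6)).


f(-6) = -26
g(-6) = -31
min = -31

-31


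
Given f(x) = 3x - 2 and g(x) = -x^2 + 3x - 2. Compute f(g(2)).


g(2) = 0
f(0) = -2

-2


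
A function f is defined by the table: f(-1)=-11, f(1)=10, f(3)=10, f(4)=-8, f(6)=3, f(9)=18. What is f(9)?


Reading from the table at x = 9

18


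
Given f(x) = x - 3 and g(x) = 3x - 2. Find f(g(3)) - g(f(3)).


f(g(3)) = 4
g(f(3)) = -2
Difference = 6

6


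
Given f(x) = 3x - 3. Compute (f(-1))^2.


36


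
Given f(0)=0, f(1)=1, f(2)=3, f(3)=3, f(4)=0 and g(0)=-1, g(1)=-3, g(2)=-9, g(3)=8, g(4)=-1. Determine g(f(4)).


-1


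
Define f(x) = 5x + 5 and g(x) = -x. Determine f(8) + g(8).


37


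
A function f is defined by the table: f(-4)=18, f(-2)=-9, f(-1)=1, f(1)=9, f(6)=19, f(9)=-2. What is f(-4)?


Reading from the table at x = -4

18


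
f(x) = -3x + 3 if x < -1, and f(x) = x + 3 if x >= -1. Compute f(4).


4 satisfies x >= -1
f(4) = 7

7


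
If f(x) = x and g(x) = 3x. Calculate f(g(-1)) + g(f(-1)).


f(g(-1)) = -3
g(f(-1)) = -3
Sum = -6

-6


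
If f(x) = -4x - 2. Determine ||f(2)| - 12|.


f(2) = -10
|-10| = 10
|10 - 12| = 2

2


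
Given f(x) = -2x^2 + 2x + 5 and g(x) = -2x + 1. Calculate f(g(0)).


g(0) = 1
f(1) = (-2)*(1)^2 + 2*(1) + 5 = 5

5


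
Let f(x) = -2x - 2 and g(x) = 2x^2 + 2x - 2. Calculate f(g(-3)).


g(-3) = 10
f(10) = -22

-22


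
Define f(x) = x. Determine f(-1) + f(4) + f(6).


9


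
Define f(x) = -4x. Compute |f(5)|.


f(5) = -20
|-20| = 20

20


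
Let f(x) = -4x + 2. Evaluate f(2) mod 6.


f(2) = -6
-6 mod 6 = 0

0


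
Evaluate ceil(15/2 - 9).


-1


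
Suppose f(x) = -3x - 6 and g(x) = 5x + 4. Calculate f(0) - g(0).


f(0) = -6
g(0) = 4
Difference = -10

-10


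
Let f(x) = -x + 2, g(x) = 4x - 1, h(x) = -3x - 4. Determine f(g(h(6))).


h(6) = -22
g(-22) = -89
f(-89) = 91

91


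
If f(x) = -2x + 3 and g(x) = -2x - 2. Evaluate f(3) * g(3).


f(3) = -3
g(3) = -8
Product = 24

24


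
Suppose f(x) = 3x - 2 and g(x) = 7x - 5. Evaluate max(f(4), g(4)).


23


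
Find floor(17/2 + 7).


17/2 = 8.5
8.5 + 7 = 15.5
floor(15.5) = 15

15


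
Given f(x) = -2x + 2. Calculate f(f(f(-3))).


f(-3) = 8
f(8) = -14
f(-14) = 30

30


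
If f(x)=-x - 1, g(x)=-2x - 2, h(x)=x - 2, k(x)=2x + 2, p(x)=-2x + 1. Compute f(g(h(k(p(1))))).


p(1) = -1
k(-1) = 0
h(0) = -2
g(-2) = 2
f(2) = -3

-3


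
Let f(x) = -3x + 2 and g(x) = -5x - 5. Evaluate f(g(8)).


g(8) = -45
f(-45) = 137

137


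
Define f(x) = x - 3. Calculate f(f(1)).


f(1) = -2
f(-2) = -5

-5


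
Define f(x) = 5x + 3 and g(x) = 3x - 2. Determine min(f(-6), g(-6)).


f(-6) = -27
g(-6) = -20
min = -27

-27


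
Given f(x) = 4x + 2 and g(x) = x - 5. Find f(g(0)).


g(0) = -5
f(-5) = -18

-18


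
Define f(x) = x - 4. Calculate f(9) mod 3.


f(9) = 5
5 mod 3 = 2

2


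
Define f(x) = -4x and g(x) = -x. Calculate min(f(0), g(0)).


f(0) = 0
g(0) = 0
min = 0

0


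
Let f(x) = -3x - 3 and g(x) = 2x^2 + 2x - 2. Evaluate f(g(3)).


g(3) = 22
f(22) = -69

-69


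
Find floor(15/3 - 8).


-3


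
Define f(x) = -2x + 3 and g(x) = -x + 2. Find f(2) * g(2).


f(2) = -1
g(2) = 0
Product = 0

0


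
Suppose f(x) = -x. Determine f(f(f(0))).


f(0) = 0
f(0) = 0
f(0) = 0

0


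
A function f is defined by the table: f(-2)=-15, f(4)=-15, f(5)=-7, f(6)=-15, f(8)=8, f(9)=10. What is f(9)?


Reading from the table at x = 9

10


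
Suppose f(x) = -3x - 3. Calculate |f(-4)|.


f(-4) = 9
|9| = 9

9


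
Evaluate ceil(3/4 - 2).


3/4 = 0.75
0.75 - 2 = -1.25
ceil(-1.25) = -1

-1


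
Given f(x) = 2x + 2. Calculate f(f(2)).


14


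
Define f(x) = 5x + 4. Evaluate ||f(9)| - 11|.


f(9) = 49
|49| = 49
|49 - 11| = 38

38


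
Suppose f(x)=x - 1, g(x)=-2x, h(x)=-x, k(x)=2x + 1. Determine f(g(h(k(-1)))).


k(-1) = -1
h(-1) = 1
g(1) = -2
f(-2) = -3

-3


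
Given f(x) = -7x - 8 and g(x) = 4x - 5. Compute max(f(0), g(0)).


f(0) = -8
g(0) = -5
max = -5

-5


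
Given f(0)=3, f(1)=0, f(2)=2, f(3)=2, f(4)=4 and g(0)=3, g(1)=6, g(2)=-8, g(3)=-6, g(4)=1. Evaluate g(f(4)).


f(4) = 4
g(4) = 1

1


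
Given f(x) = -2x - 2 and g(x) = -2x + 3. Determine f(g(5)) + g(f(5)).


39


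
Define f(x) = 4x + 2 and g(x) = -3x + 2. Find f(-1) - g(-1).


f(-1) = -2
g(-1) = 5
Difference = -7

-7


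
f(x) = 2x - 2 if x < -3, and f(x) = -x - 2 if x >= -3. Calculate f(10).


10 satisfies x >= -3
f(10) = -12

-12


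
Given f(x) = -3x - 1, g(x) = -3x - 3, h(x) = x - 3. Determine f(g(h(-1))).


h(-1) = -4
g(-4) = 9
f(9) = -28

-28


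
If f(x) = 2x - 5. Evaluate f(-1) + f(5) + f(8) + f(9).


f(-1) = -7
f(5) = 5
f(8) = 11
f(9) = 13
Sum = 22

22


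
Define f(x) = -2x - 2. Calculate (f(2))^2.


f(2) = -6
(-6)^2 = 36

36


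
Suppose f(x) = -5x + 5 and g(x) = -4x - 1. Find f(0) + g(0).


f(0) = 5
g(0) = -1
Sum = 4

4


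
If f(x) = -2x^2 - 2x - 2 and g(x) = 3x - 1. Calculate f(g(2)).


g(2) = 5
f(5) = (-2)*(5)^2 - 2*(5) - 2 = -62

-62


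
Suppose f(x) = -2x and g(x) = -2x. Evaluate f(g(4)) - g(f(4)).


f(g(4)) = 16
g(f(4)) = 16
Difference = 0

0


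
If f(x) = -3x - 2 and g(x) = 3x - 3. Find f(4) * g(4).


f(4) = -14
g(4) = 9
Product = -126

-126


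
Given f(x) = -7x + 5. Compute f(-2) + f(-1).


f(-2) = 19
f(-1) = 12
Sum = 31

31


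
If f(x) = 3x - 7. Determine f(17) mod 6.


f(17) = 44
44 mod 6 = 2

2


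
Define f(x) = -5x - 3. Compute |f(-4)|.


f(-4) = 17
|17| = 17

17


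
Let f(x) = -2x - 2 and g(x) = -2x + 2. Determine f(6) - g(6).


f(6) = -14
g(6) = -10
Difference = -4

-4


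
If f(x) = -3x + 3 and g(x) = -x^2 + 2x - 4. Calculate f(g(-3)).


g(-3) = -19
f(-19) = 60

60


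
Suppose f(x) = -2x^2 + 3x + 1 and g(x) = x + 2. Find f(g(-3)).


g(-3) = -1
f(-1) = (-2)*(-1)^2 + 3*(-1) + 1 = -4

-4


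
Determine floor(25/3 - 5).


3


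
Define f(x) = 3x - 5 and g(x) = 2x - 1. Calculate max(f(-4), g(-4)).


f(-4) = -17
g(-4) = -9
max = -9

-9


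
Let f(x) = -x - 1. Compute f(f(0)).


f(0) = -1
f(-1) = 0

0


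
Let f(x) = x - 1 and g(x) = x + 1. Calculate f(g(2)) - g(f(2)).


f(g(2)) = 2
g(f(2)) = 2
Difference = 0

0


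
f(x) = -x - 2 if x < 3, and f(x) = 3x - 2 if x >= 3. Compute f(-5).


-5 satisfies x < 3
f(-5) = 3

3


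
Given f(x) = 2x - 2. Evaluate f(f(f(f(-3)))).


f(-3) = -8
f(-8) = -18
f(-18) = -38
f(-38) = -78

-78


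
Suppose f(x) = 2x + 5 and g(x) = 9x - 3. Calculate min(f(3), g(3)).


f(3) = 11
g(3) = 24
min = 11

11


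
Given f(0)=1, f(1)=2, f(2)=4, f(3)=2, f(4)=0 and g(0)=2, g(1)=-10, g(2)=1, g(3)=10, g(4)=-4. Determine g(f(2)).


f(2) = 4
g(4) = -4

-4


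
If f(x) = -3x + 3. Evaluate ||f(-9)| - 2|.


f(-9) = 30
|30| = 30
|30 - 2| = 28

28


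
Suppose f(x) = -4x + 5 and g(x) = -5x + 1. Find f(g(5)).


g(5) = -24
f(-24) = 101

101


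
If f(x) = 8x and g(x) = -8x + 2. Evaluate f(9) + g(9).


f(9) = 72
g(9) = -70
Sum = 2

2


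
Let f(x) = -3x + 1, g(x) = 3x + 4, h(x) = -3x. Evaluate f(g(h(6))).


h(6) = -18
g(-18) = -50
f(-50) = 151

151


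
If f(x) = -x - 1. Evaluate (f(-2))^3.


f(-2) = 1
(1)^3 = 1

1


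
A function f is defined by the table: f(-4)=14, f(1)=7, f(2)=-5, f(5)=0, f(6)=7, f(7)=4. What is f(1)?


7


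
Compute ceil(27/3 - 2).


27/3 = 9
9 - 2 = 7
ceil(7) = 7

7


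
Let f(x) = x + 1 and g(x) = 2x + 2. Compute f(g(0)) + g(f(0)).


f(g(0)) = 3
g(f(0)) = 4
Sum = 7

7


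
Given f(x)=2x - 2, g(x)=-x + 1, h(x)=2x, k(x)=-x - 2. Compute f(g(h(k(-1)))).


k(-1) = -1
h(-1) = -2
g(-2) = 3
f(3) = 4

4


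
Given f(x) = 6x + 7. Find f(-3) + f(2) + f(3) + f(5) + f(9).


f(-3) = -11
f(2) = 19
f(3) = 25
f(5) = 37
f(9) = 61
Sum = 131

131


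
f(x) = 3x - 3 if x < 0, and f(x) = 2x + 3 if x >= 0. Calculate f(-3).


-3 satisfies x < 0
f(-3) = -12

-12


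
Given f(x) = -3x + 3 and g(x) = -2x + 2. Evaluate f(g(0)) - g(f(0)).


f(g(0)) = -3
g(f(0)) = -4
Difference = 1

1


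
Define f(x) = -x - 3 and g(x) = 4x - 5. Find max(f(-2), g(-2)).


-1


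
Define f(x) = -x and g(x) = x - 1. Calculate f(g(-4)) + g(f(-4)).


8


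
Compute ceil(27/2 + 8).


22


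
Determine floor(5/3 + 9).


10


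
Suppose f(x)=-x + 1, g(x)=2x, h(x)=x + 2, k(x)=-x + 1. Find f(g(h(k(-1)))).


k(-1) = 2
h(2) = 4
g(4) = 8
f(8) = -7

-7


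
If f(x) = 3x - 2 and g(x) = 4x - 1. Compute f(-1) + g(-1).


f(-1) = -5
g(-1) = -5
Sum = -10

-10


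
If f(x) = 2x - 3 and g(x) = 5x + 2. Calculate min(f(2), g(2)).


f(2) = 1
g(2) = 12
min = 1

1


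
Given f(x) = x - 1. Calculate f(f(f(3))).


f(3) = 2
f(2) = 1
f(1) = 0

0


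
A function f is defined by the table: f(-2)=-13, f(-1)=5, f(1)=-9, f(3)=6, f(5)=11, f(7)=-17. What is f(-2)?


Reading from the table at x = -2

-13


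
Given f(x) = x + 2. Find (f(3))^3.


125


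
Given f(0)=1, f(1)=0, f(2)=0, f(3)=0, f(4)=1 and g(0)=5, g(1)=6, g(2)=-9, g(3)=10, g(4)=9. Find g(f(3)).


f(3) = 0
g(0) = 5

5


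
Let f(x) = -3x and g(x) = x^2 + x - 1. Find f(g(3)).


g(3) = 11
f(11) = -33

-33


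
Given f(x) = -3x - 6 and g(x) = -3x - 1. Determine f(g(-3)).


g(-3) = 8
f(8) = -30

-30


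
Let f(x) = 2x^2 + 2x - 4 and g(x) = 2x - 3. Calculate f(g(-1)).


g(-1) = -5
f(-5) = 2*(-5)^2 + 2*(-5) - 4 = 36

36


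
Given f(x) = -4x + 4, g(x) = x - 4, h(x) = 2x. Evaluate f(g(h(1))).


12


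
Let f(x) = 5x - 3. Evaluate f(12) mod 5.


f(12) = 57
57 mod 5 = 2

2


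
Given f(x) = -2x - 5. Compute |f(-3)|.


f(-3) = 1
|1| = 1

1


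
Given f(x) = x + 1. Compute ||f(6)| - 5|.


f(6) = 7
|7| = 7
|7 - 5| = 2

2


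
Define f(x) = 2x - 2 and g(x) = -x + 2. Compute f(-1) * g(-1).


f(-1) = -4
g(-1) = 3
Product = -12

-12


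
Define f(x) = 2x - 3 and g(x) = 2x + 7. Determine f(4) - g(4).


f(4) = 5
g(4) = 15
Difference = -10

-10


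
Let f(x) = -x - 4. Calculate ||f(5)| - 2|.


7


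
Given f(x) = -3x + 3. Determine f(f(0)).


f(0) = 3
f(3) = -6

-6


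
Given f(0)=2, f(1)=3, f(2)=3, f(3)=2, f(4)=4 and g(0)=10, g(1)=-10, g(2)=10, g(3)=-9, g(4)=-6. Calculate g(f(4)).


f(4) = 4
g(4) = -6

-6


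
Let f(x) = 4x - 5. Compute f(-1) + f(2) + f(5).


9


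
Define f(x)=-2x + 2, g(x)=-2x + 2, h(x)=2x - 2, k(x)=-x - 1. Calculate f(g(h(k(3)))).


k(3) = -4
h(-4) = -10
g(-10) = 22
f(22) = -42

-42


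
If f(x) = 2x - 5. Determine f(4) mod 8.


3


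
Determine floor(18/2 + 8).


18/2 = 9
9 + 8 = 17
floor(17) = 17

17


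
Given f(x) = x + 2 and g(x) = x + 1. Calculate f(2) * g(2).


f(2) = 4
g(2) = 3
Product = 12

12


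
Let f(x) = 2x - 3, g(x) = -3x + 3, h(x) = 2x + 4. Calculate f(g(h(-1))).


h(-1) = 2
g(2) = -3
f(-3) = -9

-9


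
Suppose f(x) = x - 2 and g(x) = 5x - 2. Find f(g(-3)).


g(-3) = -17
f(-17) = -19

-19


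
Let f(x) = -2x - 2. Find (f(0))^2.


f(0) = -2
(-2)^2 = 4

4


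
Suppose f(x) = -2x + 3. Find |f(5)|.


f(5) = -7
|-7| = 7

7


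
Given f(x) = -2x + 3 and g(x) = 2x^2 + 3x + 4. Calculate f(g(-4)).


g(-4) = 24
f(24) = -45

-45


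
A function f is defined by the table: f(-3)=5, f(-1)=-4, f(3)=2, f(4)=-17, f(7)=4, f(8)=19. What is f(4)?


Reading from the table at x = 4

-17


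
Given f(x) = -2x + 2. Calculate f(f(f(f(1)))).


f(1) = 0
f(0) = 2
f(2) = -2
f(-2) = 6

6


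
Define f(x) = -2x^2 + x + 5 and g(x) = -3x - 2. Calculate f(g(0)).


g(0) = -2
f(-2) = (-2)*(-2)^2 + 1*(-2) + 5 = -5

-5


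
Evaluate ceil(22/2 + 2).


22/2 = 11
11 + 2 = 13
ceil(13) = 13

13


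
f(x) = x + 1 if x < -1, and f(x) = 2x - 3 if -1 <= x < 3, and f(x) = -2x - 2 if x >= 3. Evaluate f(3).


3 satisfies x >= 3
f(3) = -8

-8


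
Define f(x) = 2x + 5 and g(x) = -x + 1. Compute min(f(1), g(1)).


f(1) = 7
g(1) = 0
min = 0

0


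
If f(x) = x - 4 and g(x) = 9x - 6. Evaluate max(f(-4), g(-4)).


f(-4) = -8
g(-4) = -42
max = -8

-8


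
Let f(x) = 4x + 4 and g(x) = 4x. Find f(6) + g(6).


f(6) = 28
g(6) = 24
Sum = 52

52


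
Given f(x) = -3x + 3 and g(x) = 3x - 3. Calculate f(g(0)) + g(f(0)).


18


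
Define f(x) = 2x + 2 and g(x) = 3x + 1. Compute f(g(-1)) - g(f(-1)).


-3


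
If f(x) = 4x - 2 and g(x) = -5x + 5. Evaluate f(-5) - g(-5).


-52


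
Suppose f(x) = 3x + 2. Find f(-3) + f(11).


28


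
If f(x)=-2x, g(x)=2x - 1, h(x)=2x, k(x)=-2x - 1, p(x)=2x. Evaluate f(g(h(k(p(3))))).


p(3) = 6
k(6) = -13
h(-13) = -26
g(-26) = -53
f(-53) = 106

106


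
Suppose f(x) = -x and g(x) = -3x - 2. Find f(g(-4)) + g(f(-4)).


f(g(-4)) = -10
g(f(-4)) = -14
Sum = -24

-24


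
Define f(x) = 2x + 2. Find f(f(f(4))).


f(4) = 10
f(10) = 22
f(22) = 46

46


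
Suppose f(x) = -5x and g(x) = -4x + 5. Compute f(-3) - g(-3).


f(-3) = 15
g(-3) = 17
Difference = -2

-2


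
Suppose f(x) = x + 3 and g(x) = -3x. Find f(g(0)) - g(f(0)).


f(g(0)) = 3
g(f(0)) = -9
Difference = 12

12


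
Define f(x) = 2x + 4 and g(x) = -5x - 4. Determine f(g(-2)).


16


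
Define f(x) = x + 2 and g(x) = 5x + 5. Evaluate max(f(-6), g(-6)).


f(-6) = -4
g(-6) = -25
max = -4

-4


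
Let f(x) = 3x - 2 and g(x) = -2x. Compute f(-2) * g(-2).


-32


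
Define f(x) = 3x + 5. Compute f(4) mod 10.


7


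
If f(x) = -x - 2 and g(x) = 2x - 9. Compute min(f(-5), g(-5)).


f(-5) = 3
g(-5) = -19
min = -19

-19


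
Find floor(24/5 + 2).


24/5 = 4.8
4.8 + 2 = 6.8
floor(6.8) = 6

6


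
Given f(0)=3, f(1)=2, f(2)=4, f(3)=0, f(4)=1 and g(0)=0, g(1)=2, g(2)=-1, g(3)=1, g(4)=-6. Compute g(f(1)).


f(1) = 2
g(2) = -1

-1


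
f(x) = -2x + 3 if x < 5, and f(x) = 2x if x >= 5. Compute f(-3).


-3 satisfies x < 5
f(-3) = 9

9


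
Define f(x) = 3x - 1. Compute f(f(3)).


f(3) = 8
f(8) = 23

23


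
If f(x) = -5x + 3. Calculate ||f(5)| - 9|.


f(5) = -22
|-22| = 22
|22 - 9| = 13

13


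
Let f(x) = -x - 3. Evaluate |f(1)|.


f(1) = -4
|-4| = 4

4


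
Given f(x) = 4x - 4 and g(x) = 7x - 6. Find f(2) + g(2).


12


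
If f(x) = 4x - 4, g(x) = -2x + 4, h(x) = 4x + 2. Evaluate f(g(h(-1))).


h(-1) = -2
g(-2) = 8
f(8) = 28

28


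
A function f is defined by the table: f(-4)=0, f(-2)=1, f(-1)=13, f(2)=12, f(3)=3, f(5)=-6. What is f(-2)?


Reading from the table at x = -2

1


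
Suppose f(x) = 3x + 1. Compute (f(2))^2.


49


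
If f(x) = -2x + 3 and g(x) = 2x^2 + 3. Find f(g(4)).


g(4) = 35
f(35) = -67

-67


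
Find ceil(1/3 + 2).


1/3 = 0.3333
0.3333 + 2 = 2.3333
ceil(2.3333) = 3

3


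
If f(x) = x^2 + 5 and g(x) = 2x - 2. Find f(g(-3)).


g(-3) = -8
f(-8) = 1*(-8)^2 + 5 = 69

69


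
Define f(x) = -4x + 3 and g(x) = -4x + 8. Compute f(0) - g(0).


-5


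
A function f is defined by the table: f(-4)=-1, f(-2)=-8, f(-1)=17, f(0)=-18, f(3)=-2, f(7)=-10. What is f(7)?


Reading from the table at x = 7

-10


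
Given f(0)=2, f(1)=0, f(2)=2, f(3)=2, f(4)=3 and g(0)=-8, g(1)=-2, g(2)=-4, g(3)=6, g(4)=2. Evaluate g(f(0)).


f(0) = 2
g(2) = -4

-4


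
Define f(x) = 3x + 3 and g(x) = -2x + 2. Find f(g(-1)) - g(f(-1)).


f(g(-1)) = 15
g(f(-1)) = 2
Difference = 13

13


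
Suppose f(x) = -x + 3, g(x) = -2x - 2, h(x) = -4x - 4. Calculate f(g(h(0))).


h(0) = -4
g(-4) = 6
f(6) = -3

-3


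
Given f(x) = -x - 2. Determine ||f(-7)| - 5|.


f(-7) = 5
|5| = 5
|5 - 5| = 0

0


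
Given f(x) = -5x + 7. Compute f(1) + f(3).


f(1) = 2
f(3) = -8
Sum = -6

-6


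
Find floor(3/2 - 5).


-4


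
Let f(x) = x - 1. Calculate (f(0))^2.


f(0) = -1
(-1)^2 = 1

1


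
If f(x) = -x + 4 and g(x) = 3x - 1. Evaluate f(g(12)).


g(12) = 35
f(35) = -31

-31


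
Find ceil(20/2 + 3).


20/2 = 10
10 + 3 = 13
ceil(13) = 13

13


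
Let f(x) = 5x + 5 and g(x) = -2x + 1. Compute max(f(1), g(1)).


f(1) = 10
g(1) = -1
max = 10

10


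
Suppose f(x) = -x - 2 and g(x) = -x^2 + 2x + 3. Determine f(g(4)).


g(4) = -5
f(-5) = 3

3


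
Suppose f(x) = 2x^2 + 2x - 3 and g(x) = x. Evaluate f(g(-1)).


g(-1) = -1
f(-1) = 2*(-1)^2 + 2*(-1) - 3 = -3

-3


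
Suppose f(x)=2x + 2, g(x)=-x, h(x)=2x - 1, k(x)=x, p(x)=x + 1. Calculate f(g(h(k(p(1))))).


p(1) = 2
k(2) = 2
h(2) = 3
g(3) = -3
f(-3) = -4

-4


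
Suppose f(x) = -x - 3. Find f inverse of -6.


Solve -x - 3 = -6
x = (-6 + 3) / (-1) = 3

3


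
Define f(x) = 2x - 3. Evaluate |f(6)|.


f(6) = 9
|9| = 9

9


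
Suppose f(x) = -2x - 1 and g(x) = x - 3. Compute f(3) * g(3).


f(3) = -7
g(3) = 0
Product = 0

0


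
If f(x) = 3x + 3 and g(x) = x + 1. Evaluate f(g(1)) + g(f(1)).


16


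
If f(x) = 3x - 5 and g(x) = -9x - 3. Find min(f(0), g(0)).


f(0) = -5
g(0) = -3
min = -5

-5


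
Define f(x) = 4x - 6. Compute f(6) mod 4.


f(6) = 18
18 mod 4 = 2

2


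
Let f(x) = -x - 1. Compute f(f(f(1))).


f(1) = -2
f(-2) = 1
f(1) = -2

-2


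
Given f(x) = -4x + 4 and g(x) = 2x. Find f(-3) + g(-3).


f(-3) = 16
g(-3) = -6
Sum = 10

10


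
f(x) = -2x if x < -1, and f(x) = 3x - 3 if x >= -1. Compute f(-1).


-1 satisfies x >= -1
f(-1) = -6

-6


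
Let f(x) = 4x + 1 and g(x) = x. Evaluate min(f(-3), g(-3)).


f(-3) = -11
g(-3) = -3
min = -11

-11


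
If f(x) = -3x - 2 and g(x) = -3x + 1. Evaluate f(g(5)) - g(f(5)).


f(g(5)) = 40
g(f(5)) = 52
Difference = -12

-12


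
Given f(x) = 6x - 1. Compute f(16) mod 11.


f(16) = 95
95 mod 11 = 7

7


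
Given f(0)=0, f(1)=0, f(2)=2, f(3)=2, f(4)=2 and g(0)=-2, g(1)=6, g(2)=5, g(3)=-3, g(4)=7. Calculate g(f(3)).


f(3) = 2
g(2) = 5

5


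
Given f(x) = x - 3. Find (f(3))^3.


f(3) = 0
(0)^3 = 0

0


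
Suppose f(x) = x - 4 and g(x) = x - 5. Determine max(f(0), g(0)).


f(0) = -4
g(0) = -5
max = -4

-4


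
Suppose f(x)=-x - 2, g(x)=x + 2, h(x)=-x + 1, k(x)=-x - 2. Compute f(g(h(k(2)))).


k(2) = -4
h(-4) = 5
g(5) = 7
f(7) = -9

-9


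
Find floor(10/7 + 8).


10/7 = 1.4286
1.4286 + 8 = 9.4286
floor(9.4286) = 9

9


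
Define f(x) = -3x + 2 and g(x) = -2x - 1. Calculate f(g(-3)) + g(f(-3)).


f(g(-3)) = -13
g(f(-3)) = -23
Sum = -36

-36


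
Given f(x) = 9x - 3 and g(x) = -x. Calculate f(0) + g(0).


f(0) = -3
g(0) = 0
Sum = -3

-3


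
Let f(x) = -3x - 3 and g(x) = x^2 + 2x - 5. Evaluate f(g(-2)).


g(-2) = -5
f(-5) = 12

12


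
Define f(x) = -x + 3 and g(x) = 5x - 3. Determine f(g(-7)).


g(-7) = -38
f(-38) = 41

41


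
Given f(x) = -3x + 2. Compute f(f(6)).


f(6) = -16
f(-16) = 50

50


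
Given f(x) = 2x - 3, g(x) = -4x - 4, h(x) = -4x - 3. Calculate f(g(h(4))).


h(4) = -19
g(-19) = 72
f(72) = 141

141


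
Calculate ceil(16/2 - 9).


16/2 = 8
8 - 9 = -1
ceil(-1) = -1

-1


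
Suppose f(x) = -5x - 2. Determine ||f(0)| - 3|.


1


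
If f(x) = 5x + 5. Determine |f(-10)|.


f(-10) = -45
|-45| = 45

45


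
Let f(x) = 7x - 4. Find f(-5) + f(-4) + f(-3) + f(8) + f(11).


f(-5) = -39
f(-4) = -32
f(-3) = -25
f(8) = 52
f(11) = 73
Sum = 29

29


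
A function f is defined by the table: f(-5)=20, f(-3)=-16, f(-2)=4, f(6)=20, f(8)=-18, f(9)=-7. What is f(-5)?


20


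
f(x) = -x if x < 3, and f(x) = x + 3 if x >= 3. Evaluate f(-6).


-6 satisfies x < 3
f(-6) = 6

6


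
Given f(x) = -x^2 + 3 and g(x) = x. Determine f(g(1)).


g(1) = 1
f(1) = (-1)*(1)^2 + 3 = 2

2


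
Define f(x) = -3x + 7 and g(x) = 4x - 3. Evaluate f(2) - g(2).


f(2) = 1
g(2) = 5
Difference = -4

-4


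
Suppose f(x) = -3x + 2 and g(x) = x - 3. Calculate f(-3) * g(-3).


f(-3) = 11
g(-3) = -6
Product = -66

-66


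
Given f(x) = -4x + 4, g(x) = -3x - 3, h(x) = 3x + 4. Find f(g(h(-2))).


h(-2) = -2
g(-2) = 3
f(3) = -8

-8


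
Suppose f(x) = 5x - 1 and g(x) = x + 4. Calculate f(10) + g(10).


f(10) = 49
g(10) = 14
Sum = 63

63


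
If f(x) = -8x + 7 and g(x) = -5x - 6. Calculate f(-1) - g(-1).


f(-1) = 15
g(-1) = -1
Difference = 16

16


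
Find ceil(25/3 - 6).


25/3 = 8.3333
8.3333 - 6 = 2.3333
ceil(2.3333) = 3

3


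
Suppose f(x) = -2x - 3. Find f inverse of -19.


Solve -2x - 3 = -19
x = (-19 + 3) / (-2) = 8

8


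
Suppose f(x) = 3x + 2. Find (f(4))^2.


f(4) = 14
(14)^2 = 196

196


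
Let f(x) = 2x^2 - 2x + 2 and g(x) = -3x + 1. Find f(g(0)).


g(0) = 1
f(1) = 2*(1)^2 - 2*(1) + 2 = 2

2


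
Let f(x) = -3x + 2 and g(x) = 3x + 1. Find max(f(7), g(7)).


f(7) = -19
g(7) = 22
max = 22

22


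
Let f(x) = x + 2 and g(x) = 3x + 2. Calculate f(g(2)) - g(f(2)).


f(g(2)) = 10
g(f(2)) = 14
Difference = -4

-4


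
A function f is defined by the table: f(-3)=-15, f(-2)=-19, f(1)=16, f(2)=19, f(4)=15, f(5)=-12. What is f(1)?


16


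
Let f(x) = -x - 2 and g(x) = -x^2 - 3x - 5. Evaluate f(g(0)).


g(0) = -5
f(-5) = 3

3


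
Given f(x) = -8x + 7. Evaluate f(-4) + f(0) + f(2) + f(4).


12


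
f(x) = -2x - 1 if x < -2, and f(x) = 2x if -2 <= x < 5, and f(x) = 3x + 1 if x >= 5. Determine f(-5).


-5 satisfies x < -2
f(-5) = 9

9


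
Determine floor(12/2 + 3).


12/2 = 6
6 + 3 = 9
floor(9) = 9

9


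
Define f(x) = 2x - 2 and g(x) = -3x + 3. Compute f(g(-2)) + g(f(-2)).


f(g(-2)) = 16
g(f(-2)) = 21
Sum = 37

37


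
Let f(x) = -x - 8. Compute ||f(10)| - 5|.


f(10) = -18
|-18| = 18
|18 - 5| = 13

13


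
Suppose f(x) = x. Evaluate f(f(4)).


f(4) = 4
f(4) = 4

4
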